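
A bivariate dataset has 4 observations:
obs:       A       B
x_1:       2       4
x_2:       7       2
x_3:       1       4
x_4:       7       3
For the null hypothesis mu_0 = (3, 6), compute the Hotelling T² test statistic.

Step 1 — sample mean vector:
  mean(A) = (2 + 7 + 1 + 7) / 4 = 17/4 = 4.25
  mean(B) = (4 + 2 + 4 + 3) / 4 = 13/4 = 3.25
  x̄ = (4.25, 3.25),  deviation x̄ - mu_0 = (4.25, 3.25) - (3, 6) = (1.25, -2.75).

Step 2 — sample covariance matrix, S[i,j] = (1/(n-1)) · Σ_k (x_{k,i} - mean_i) · (x_{k,j} - mean_j), divisor n-1 = 3:
  S[A,A] = ((-2.25)·(-2.25) + (2.75)·(2.75) + (-3.25)·(-3.25) + (2.75)·(2.75)) / 3 = 30.75/3 = 10.25
  S[A,B] = ((-2.25)·(0.75) + (2.75)·(-1.25) + (-3.25)·(0.75) + (2.75)·(-0.25)) / 3 = -8.25/3 = -2.75
  S[B,B] = ((0.75)·(0.75) + (-1.25)·(-1.25) + (0.75)·(0.75) + (-0.25)·(-0.25)) / 3 = 2.75/3 = 0.9167
  S = [[10.25, -2.75],
 [-2.75, 0.9167]].

Step 3 — invert S. det(S) = 10.25·0.9167 - (-2.75)² = 1.8333.
  S^{-1} = (1/det) · [[d, -b], [-b, a]] = [[0.5, 1.5],
 [1.5, 5.5909]].

Step 4 — quadratic form (x̄ - mu_0)^T · S^{-1} · (x̄ - mu_0):
  S^{-1} · (x̄ - mu_0) = (-3.5, -13.5),
  (x̄ - mu_0)^T · [...] = (1.25)·(-3.5) + (-2.75)·(-13.5) = 32.75.

Step 5 — scale by n: T² = 4 · 32.75 = 131.

T² ≈ 131


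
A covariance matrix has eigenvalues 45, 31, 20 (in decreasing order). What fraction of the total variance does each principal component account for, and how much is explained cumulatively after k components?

Step 1 — total variance = trace(Sigma) = Σ λ_i = 45 + 31 + 20 = 96.

Step 2 — fraction explained by component i = λ_i / Σ λ:
  PC1: 45/96 = 0.4688
  PC2: 31/96 = 0.3229
  PC3: 20/96 = 0.2083

Step 3 — cumulative fraction after k components = (λ_1 + ... + λ_k) / Σ λ:
  k = 1: 45/96 = 0.4688
  k = 2: (45 + 31)/96 = 76/96 = 0.7917
  k = 3: (45 + 31 + 20)/96 = 96/96 = 1

Summary (fraction, with percent):

explained: PC1 0.4688 (46.88%), PC2 0.3229 (32.29%), PC3 0.2083 (20.83%);  cumulative: 0.4688, 0.7917, 1


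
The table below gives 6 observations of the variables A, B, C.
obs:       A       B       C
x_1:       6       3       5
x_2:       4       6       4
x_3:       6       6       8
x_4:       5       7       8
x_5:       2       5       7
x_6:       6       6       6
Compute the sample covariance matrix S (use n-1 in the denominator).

Step 1 — column means:
  mean(A) = (6 + 4 + 6 + 5 + 2 + 6) / 6 = 29/6 = 4.8333
  mean(B) = (3 + 6 + 6 + 7 + 5 + 6) / 6 = 33/6 = 5.5
  mean(C) = (5 + 4 + 8 + 8 + 7 + 6) / 6 = 38/6 = 6.3333

Step 2 — sample covariance S[i,j] = (1/(n-1)) · Σ_k (x_{k,i} - mean_i) · (x_{k,j} - mean_j), with n-1 = 5.
  S[A,A] = ((1.1667)·(1.1667) + (-0.8333)·(-0.8333) + (1.1667)·(1.1667) + (0.1667)·(0.1667) + (-2.8333)·(-2.8333) + (1.1667)·(1.1667)) / 5 = 12.8333/5 = 2.5667
  S[A,B] = ((1.1667)·(-2.5) + (-0.8333)·(0.5) + (1.1667)·(0.5) + (0.1667)·(1.5) + (-2.8333)·(-0.5) + (1.1667)·(0.5)) / 5 = -0.5/5 = -0.1
  S[A,C] = ((1.1667)·(-1.3333) + (-0.8333)·(-2.3333) + (1.1667)·(1.6667) + (0.1667)·(1.6667) + (-2.8333)·(0.6667) + (1.1667)·(-0.3333)) / 5 = 0.3333/5 = 0.0667
  S[B,B] = ((-2.5)·(-2.5) + (0.5)·(0.5) + (0.5)·(0.5) + (1.5)·(1.5) + (-0.5)·(-0.5) + (0.5)·(0.5)) / 5 = 9.5/5 = 1.9
  S[B,C] = ((-2.5)·(-1.3333) + (0.5)·(-2.3333) + (0.5)·(1.6667) + (1.5)·(1.6667) + (-0.5)·(0.6667) + (0.5)·(-0.3333)) / 5 = 5/5 = 1
  S[C,C] = ((-1.3333)·(-1.3333) + (-2.3333)·(-2.3333) + (1.6667)·(1.6667) + (1.6667)·(1.6667) + (0.6667)·(0.6667) + (-0.3333)·(-0.3333)) / 5 = 13.3333/5 = 2.6667

S is symmetric (S[j,i] = S[i,j]). Assembling:

S = [[2.5667, -0.1, 0.0667],
 [-0.1, 1.9, 1],
 [0.0667, 1, 2.6667]]


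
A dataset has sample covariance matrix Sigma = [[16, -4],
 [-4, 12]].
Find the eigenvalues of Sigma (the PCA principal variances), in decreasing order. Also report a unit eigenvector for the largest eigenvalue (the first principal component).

Step 1 — characteristic polynomial of 2×2 Sigma:
  det(Sigma - λI) = λ² - trace · λ + det = 0.
  trace = 16 + 12 = 28, det = 16·12 - (-4)² = 176.
Step 2 — discriminant:
  Δ = trace² - 4·det = 784 - 704 = 80.
Step 3 — eigenvalues:
  λ = (trace ± √Δ)/2 = (28 ± 8.9443)/2,
  λ_1 = 18.4721,  λ_2 = 9.5279.

Step 4 — unit eigenvector for λ_1: solve (Sigma - λ_1 I)v = 0. First row:
  (16 - 18.4721)·v_x + (-4)·v_y = 0, i.e. (-2.4721)·v_x + (-4)·v_y = 0,
  so v ∝ (b, λ_1 - a) = (-4, 2.4721); multiply by -1 so the first entry is positive: u = (4, -2.4721).
  ||u|| = √((4)² + (-2.4721)²) = √(22.1115) ≈ 4.7023,
  v_1 = u/||u|| ≈ (0.8507, -0.5257) (||v_1|| = 1).

λ_1 = 18.4721,  λ_2 = 9.5279;  v_1 ≈ (0.8507, -0.5257)


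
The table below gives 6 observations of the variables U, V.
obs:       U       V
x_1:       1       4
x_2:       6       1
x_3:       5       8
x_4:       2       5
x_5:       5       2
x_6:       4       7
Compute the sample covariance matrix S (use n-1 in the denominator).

Step 1 — column means:
  mean(U) = (1 + 6 + 5 + 2 + 5 + 4) / 6 = 23/6 = 3.8333
  mean(V) = (4 + 1 + 8 + 5 + 2 + 7) / 6 = 27/6 = 4.5

Step 2 — sample covariance S[i,j] = (1/(n-1)) · Σ_k (x_{k,i} - mean_i) · (x_{k,j} - mean_j), with n-1 = 5.
  S[U,U] = ((-2.8333)·(-2.8333) + (2.1667)·(2.1667) + (1.1667)·(1.1667) + (-1.8333)·(-1.8333) + (1.1667)·(1.1667) + (0.1667)·(0.1667)) / 5 = 18.8333/5 = 3.7667
  S[U,V] = ((-2.8333)·(-0.5) + (2.1667)·(-3.5) + (1.1667)·(3.5) + (-1.8333)·(0.5) + (1.1667)·(-2.5) + (0.1667)·(2.5)) / 5 = -5.5/5 = -1.1
  S[V,V] = ((-0.5)·(-0.5) + (-3.5)·(-3.5) + (3.5)·(3.5) + (0.5)·(0.5) + (-2.5)·(-2.5) + (2.5)·(2.5)) / 5 = 37.5/5 = 7.5

S is symmetric (S[j,i] = S[i,j]). Assembling:

S = [[3.7667, -1.1],
 [-1.1, 7.5]]


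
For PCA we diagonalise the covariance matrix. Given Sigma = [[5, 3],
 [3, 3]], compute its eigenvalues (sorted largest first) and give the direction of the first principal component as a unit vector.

Step 1 — characteristic polynomial of 2×2 Sigma:
  det(Sigma - λI) = λ² - trace · λ + det = 0.
  trace = 5 + 3 = 8, det = 5·3 - (3)² = 6.
Step 2 — discriminant:
  Δ = trace² - 4·det = 64 - 24 = 40.
Step 3 — eigenvalues:
  λ = (trace ± √Δ)/2 = (8 ± 6.3246)/2,
  λ_1 = 7.1623,  λ_2 = 0.8377.

Step 4 — unit eigenvector for λ_1: solve (Sigma - λ_1 I)v = 0. First row:
  (5 - 7.1623)·v_x + (3)·v_y = 0, i.e. (-2.1623)·v_x + (3)·v_y = 0,
  so v ∝ (b, λ_1 - a) = (3, 2.1623) = u.
  ||u|| = √((3)² + (2.1623)²) = √(13.6754) ≈ 3.698,
  v_1 = u/||u|| ≈ (0.8112, 0.5847) (||v_1|| = 1).

λ_1 = 7.1623,  λ_2 = 0.8377;  v_1 ≈ (0.8112, 0.5847)


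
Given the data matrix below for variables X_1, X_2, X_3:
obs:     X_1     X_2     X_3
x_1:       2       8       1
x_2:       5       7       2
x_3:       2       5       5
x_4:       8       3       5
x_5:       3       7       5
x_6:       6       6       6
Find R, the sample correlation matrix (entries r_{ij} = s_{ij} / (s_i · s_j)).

Step 1 — column means:
  mean(X_1) = (2 + 5 + 2 + 8 + 3 + 6) / 6 = 26/6 = 4.3333
  mean(X_2) = (8 + 7 + 5 + 3 + 7 + 6) / 6 = 36/6 = 6
  mean(X_3) = (1 + 2 + 5 + 5 + 5 + 6) / 6 = 24/6 = 4

Step 2 — sample variances and covariances s[i,j] = (1/(n-1)) · Σ_k (x_{k,i} - mean_i) · (x_{k,j} - mean_j), with n-1 = 5:
  s[X_1,X_1] = ((-2.3333)·(-2.3333) + (0.6667)·(0.6667) + (-2.3333)·(-2.3333) + (3.6667)·(3.6667) + (-1.3333)·(-1.3333) + (1.6667)·(1.6667)) / 5 = 29.3333/5 = 5.8667
  s[X_1,X_2] = ((-2.3333)·(2) + (0.6667)·(1) + (-2.3333)·(-1) + (3.6667)·(-3) + (-1.3333)·(1) + (1.6667)·(0)) / 5 = -14/5 = -2.8
  s[X_1,X_3] = ((-2.3333)·(-3) + (0.6667)·(-2) + (-2.3333)·(1) + (3.6667)·(1) + (-1.3333)·(1) + (1.6667)·(2)) / 5 = 9/5 = 1.8
  s[X_2,X_2] = ((2)·(2) + (1)·(1) + (-1)·(-1) + (-3)·(-3) + (1)·(1) + (0)·(0)) / 5 = 16/5 = 3.2
  s[X_2,X_3] = ((2)·(-3) + (1)·(-2) + (-1)·(1) + (-3)·(1) + (1)·(1) + (0)·(2)) / 5 = -11/5 = -2.2
  s[X_3,X_3] = ((-3)·(-3) + (-2)·(-2) + (1)·(1) + (1)·(1) + (1)·(1) + (2)·(2)) / 5 = 20/5 = 4
  Sample standard deviations s_i = √(s[i,i]):
  s(X_1) = √(5.8667) = 2.4221
  s(X_2) = √(3.2) = 1.7889
  s(X_3) = √(4) = 2

Step 3 — r_{ij} = s_{ij} / (s_i · s_j):
  r[X_1,X_1] = 1 (diagonal).
  r[X_1,X_2] = -2.8 / (2.4221 · 1.7889) = -2.8 / 4.3328 = -0.6462
  r[X_1,X_3] = 1.8 / (2.4221 · 2) = 1.8 / 4.8442 = 0.3716
  r[X_2,X_2] = 1 (diagonal).
  r[X_2,X_3] = -2.2 / (1.7889 · 2) = -2.2 / 3.5777 = -0.6149
  r[X_3,X_3] = 1 (diagonal).

R is symmetric with unit diagonal. Assembling:

R = [[1, -0.6462, 0.3716],
 [-0.6462, 1, -0.6149],
 [0.3716, -0.6149, 1]]


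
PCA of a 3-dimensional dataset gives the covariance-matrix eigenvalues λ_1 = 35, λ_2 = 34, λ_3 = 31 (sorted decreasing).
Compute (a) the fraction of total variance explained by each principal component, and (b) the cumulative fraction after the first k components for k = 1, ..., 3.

Step 1 — total variance = trace(Sigma) = Σ λ_i = 35 + 34 + 31 = 100.

Step 2 — fraction explained by component i = λ_i / Σ λ:
  PC1: 35/100 = 0.35
  PC2: 34/100 = 0.34
  PC3: 31/100 = 0.31

Step 3 — cumulative fraction after k components = (λ_1 + ... + λ_k) / Σ λ:
  k = 1: 35/100 = 0.35
  k = 2: (35 + 34)/100 = 69/100 = 0.69
  k = 3: (35 + 34 + 31)/100 = 100/100 = 1

Summary (fraction, with percent):

explained: PC1 0.35 (35%), PC2 0.34 (34%), PC3 0.31 (31%);  cumulative: 0.35, 0.69, 1


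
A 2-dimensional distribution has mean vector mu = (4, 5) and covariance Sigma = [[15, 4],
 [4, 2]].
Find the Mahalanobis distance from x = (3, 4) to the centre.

Step 1 — centre the observation: (x - mu) = (-1, -1).

Step 2 — invert Sigma. det(Sigma) = 15·2 - (4)² = 14.
  Sigma^{-1} = (1/det) · [[d, -b], [-b, a]] = [[0.1429, -0.2857],
 [-0.2857, 1.0714]].

Step 3 — form the quadratic (x - mu)^T · Sigma^{-1} · (x - mu):
  Sigma^{-1} · (x - mu) = (0.1429, -0.7857).
  (x - mu)^T · [Sigma^{-1} · (x - mu)] = (-1)·(0.1429) + (-1)·(-0.7857) = 0.6429.

Step 4 — take square root: d = √(0.6429) ≈ 0.8018.

d(x, mu) = √(0.6429) ≈ 0.8018


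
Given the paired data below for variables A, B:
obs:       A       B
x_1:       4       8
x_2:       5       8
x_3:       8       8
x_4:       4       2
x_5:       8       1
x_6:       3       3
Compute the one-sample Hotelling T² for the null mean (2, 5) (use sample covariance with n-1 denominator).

Step 1 — sample mean vector:
  mean(A) = (4 + 5 + 8 + 4 + 8 + 3) / 6 = 32/6 = 5.3333
  mean(B) = (8 + 8 + 8 + 2 + 1 + 3) / 6 = 30/6 = 5
  x̄ = (5.3333, 5),  deviation x̄ - mu_0 = (5.3333, 5) - (2, 5) = (3.3333, 0).

Step 2 — sample covariance matrix, S[i,j] = (1/(n-1)) · Σ_k (x_{k,i} - mean_i) · (x_{k,j} - mean_j), divisor n-1 = 5:
  S[A,A] = ((-1.3333)·(-1.3333) + (-0.3333)·(-0.3333) + (2.6667)·(2.6667) + (-1.3333)·(-1.3333) + (2.6667)·(2.6667) + (-2.3333)·(-2.3333)) / 5 = 23.3333/5 = 4.6667
  S[A,B] = ((-1.3333)·(3) + (-0.3333)·(3) + (2.6667)·(3) + (-1.3333)·(-3) + (2.6667)·(-4) + (-2.3333)·(-2)) / 5 = 1/5 = 0.2
  S[B,B] = ((3)·(3) + (3)·(3) + (3)·(3) + (-3)·(-3) + (-4)·(-4) + (-2)·(-2)) / 5 = 56/5 = 11.2
  S = [[4.6667, 0.2],
 [0.2, 11.2]].

Step 3 — invert S. det(S) = 4.6667·11.2 - (0.2)² = 52.2267.
  S^{-1} = (1/det) · [[d, -b], [-b, a]] = [[0.2144, -0.0038],
 [-0.0038, 0.0894]].

Step 4 — quadratic form (x̄ - mu_0)^T · S^{-1} · (x̄ - mu_0):
  S^{-1} · (x̄ - mu_0) = (0.7148, -0.0128),
  (x̄ - mu_0)^T · [...] = (3.3333)·(0.7148) + (0)·(-0.0128) = 2.3828.

Step 5 — scale by n: T² = 6 · 2.3828 = 14.2967.

T² ≈ 14.2967


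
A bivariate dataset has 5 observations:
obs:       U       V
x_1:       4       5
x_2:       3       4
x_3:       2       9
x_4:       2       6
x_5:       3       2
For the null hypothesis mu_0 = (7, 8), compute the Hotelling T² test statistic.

Step 1 — sample mean vector:
  mean(U) = (4 + 3 + 2 + 2 + 3) / 5 = 14/5 = 2.8
  mean(V) = (5 + 4 + 9 + 6 + 2) / 5 = 26/5 = 5.2
  x̄ = (2.8, 5.2),  deviation x̄ - mu_0 = (2.8, 5.2) - (7, 8) = (-4.2, -2.8).

Step 2 — sample covariance matrix, S[i,j] = (1/(n-1)) · Σ_k (x_{k,i} - mean_i) · (x_{k,j} - mean_j), divisor n-1 = 4:
  S[U,U] = ((1.2)·(1.2) + (0.2)·(0.2) + (-0.8)·(-0.8) + (-0.8)·(-0.8) + (0.2)·(0.2)) / 4 = 2.8/4 = 0.7
  S[U,V] = ((1.2)·(-0.2) + (0.2)·(-1.2) + (-0.8)·(3.8) + (-0.8)·(0.8) + (0.2)·(-3.2)) / 4 = -4.8/4 = -1.2
  S[V,V] = ((-0.2)·(-0.2) + (-1.2)·(-1.2) + (3.8)·(3.8) + (0.8)·(0.8) + (-3.2)·(-3.2)) / 4 = 26.8/4 = 6.7
  S = [[0.7, -1.2],
 [-1.2, 6.7]].

Step 3 — invert S. det(S) = 0.7·6.7 - (-1.2)² = 3.25.
  S^{-1} = (1/det) · [[d, -b], [-b, a]] = [[2.0615, 0.3692],
 [0.3692, 0.2154]].

Step 4 — quadratic form (x̄ - mu_0)^T · S^{-1} · (x̄ - mu_0):
  S^{-1} · (x̄ - mu_0) = (-9.6923, -2.1538),
  (x̄ - mu_0)^T · [...] = (-4.2)·(-9.6923) + (-2.8)·(-2.1538) = 46.7385.

Step 5 — scale by n: T² = 5 · 46.7385 = 233.6923.

T² ≈ 233.6923


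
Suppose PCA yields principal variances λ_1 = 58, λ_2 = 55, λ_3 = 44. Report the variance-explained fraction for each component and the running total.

Step 1 — total variance = trace(Sigma) = Σ λ_i = 58 + 55 + 44 = 157.

Step 2 — fraction explained by component i = λ_i / Σ λ:
  PC1: 58/157 = 0.3694
  PC2: 55/157 = 0.3503
  PC3: 44/157 = 0.2803

Step 3 — cumulative fraction after k components = (λ_1 + ... + λ_k) / Σ λ:
  k = 1: 58/157 = 0.3694
  k = 2: (58 + 55)/157 = 113/157 = 0.7197
  k = 3: (58 + 55 + 44)/157 = 157/157 = 1

Summary (fraction, with percent):

explained: PC1 0.3694 (36.94%), PC2 0.3503 (35.03%), PC3 0.2803 (28.03%);  cumulative: 0.3694, 0.7197, 1


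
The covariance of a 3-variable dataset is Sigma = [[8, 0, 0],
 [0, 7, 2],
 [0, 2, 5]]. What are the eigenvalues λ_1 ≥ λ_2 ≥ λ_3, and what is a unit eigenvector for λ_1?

Step 1 — characteristic polynomial p(λ) = det(λI - Sigma) = λ³ - tr·λ² + c_1·λ - det, where tr = trace, c_1 = sum of the principal 2×2 minors, det = det(Sigma):
  tr = 8 + 7 + 5 = 20,
  c_1 = (8·7 - (0)²) + (8·5 - (0)²) + (7·5 - (2)²) = 56 + 40 + 31 = 127,
  det = 8·(7·5 - (2)²) - (0)·((0)·5 - (2)·(0)) + (0)·((0)·(2) - 7·(0)) = 8·(31) - (0)·(0) + (0)·(0) = 248.
  So p(λ) = λ³ - 20λ² + 127λ - 248.
Step 2 — look for an integer root (rational root theorem: any rational root is an integer divisor of 248). Testing λ = 8:
  p(8) = 512 - 1280 + 1016 - 248 = 0  ✓
  Dividing out (λ - 8): p(λ) = (λ - 8)(λ² - 12λ + 31).
Step 3 — remaining eigenvalues from the quadratic λ² - 12λ + 31 = 0:
  Δ = 12² - 4·31 = 144 - 124 = 20,  λ = (12 ± √20)/2 = (12 ± 4.4721)/2 ≈ 8.2361 or 3.7639.
  Sorted: λ_1 = 8.2361,  λ_2 = 8,  λ_3 = 3.7639  (check: sum = 20 = tr ✓).

Step 4 — unit eigenvector for λ_1 ≈ 8.2361: v spans the null space of (Sigma - λ_1 I), whose rows are
  r_1 = (-0.2361, 0, 0),  r_2 = (0, -1.2361, 2),  r_3 = (0, 2, -3.2361).
  v is orthogonal to every row, so take v ∝ r_1 × r_2 = ((0)·(2) - (0)·(-1.2361), (0)·(0) - (-0.2361)·(2), (-0.2361)·(-1.2361) - (0)·(0)) ≈ (0, 0.4721, 0.2918).
  Let u = (0, 0.4721, 0.2918).
  ||u|| = √((0)² + (0.4721)² + (0.2918)²) = √(0.3081) ≈ 0.555,  v_1 = u/||u|| ≈ (0, 0.8507, 0.5257) (||v_1|| = 1).

λ_1 = 8.2361,  λ_2 = 8,  λ_3 = 3.7639;  v_1 ≈ (0, 0.8507, 0.5257)


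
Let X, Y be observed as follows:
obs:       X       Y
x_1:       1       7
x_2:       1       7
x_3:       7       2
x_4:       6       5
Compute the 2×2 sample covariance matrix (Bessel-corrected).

Step 1 — column means:
  mean(X) = (1 + 1 + 7 + 6) / 4 = 15/4 = 3.75
  mean(Y) = (7 + 7 + 2 + 5) / 4 = 21/4 = 5.25

Step 2 — sample covariance S[i,j] = (1/(n-1)) · Σ_k (x_{k,i} - mean_i) · (x_{k,j} - mean_j), with n-1 = 3.
  S[X,X] = ((-2.75)·(-2.75) + (-2.75)·(-2.75) + (3.25)·(3.25) + (2.25)·(2.25)) / 3 = 30.75/3 = 10.25
  S[X,Y] = ((-2.75)·(1.75) + (-2.75)·(1.75) + (3.25)·(-3.25) + (2.25)·(-0.25)) / 3 = -20.75/3 = -6.9167
  S[Y,Y] = ((1.75)·(1.75) + (1.75)·(1.75) + (-3.25)·(-3.25) + (-0.25)·(-0.25)) / 3 = 16.75/3 = 5.5833

S is symmetric (S[j,i] = S[i,j]). Assembling:

S = [[10.25, -6.9167],
 [-6.9167, 5.5833]]


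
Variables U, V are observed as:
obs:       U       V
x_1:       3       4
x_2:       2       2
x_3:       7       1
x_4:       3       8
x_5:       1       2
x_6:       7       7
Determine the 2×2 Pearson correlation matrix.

Step 1 — column means:
  mean(U) = (3 + 2 + 7 + 3 + 1 + 7) / 6 = 23/6 = 3.8333
  mean(V) = (4 + 2 + 1 + 8 + 2 + 7) / 6 = 24/6 = 4

Step 2 — sample variances and covariances s[i,j] = (1/(n-1)) · Σ_k (x_{k,i} - mean_i) · (x_{k,j} - mean_j), with n-1 = 5:
  s[U,U] = ((-0.8333)·(-0.8333) + (-1.8333)·(-1.8333) + (3.1667)·(3.1667) + (-0.8333)·(-0.8333) + (-2.8333)·(-2.8333) + (3.1667)·(3.1667)) / 5 = 32.8333/5 = 6.5667
  s[U,V] = ((-0.8333)·(0) + (-1.8333)·(-2) + (3.1667)·(-3) + (-0.8333)·(4) + (-2.8333)·(-2) + (3.1667)·(3)) / 5 = 6/5 = 1.2
  s[V,V] = ((0)·(0) + (-2)·(-2) + (-3)·(-3) + (4)·(4) + (-2)·(-2) + (3)·(3)) / 5 = 42/5 = 8.4
  Sample standard deviations s_i = √(s[i,i]):
  s(U) = √(6.5667) = 2.5626
  s(V) = √(8.4) = 2.8983

Step 3 — r_{ij} = s_{ij} / (s_i · s_j):
  r[U,U] = 1 (diagonal).
  r[U,V] = 1.2 / (2.5626 · 2.8983) = 1.2 / 7.427 = 0.1616
  r[V,V] = 1 (diagonal).

R is symmetric with unit diagonal. Assembling:

R = [[1, 0.1616],
 [0.1616, 1]]


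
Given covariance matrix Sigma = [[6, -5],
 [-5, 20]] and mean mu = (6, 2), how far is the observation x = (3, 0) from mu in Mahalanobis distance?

Step 1 — centre the observation: (x - mu) = (-3, -2).

Step 2 — invert Sigma. det(Sigma) = 6·20 - (-5)² = 95.
  Sigma^{-1} = (1/det) · [[d, -b], [-b, a]] = [[0.2105, 0.0526],
 [0.0526, 0.0632]].

Step 3 — form the quadratic (x - mu)^T · Sigma^{-1} · (x - mu):
  Sigma^{-1} · (x - mu) = (-0.7368, -0.2842).
  (x - mu)^T · [Sigma^{-1} · (x - mu)] = (-3)·(-0.7368) + (-2)·(-0.2842) = 2.7789.

Step 4 — take square root: d = √(2.7789) ≈ 1.667.

d(x, mu) = √(2.7789) ≈ 1.667


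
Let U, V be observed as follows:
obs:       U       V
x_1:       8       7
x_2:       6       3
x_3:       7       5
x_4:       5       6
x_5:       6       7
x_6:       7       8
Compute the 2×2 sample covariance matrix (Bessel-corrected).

Step 1 — column means:
  mean(U) = (8 + 6 + 7 + 5 + 6 + 7) / 6 = 39/6 = 6.5
  mean(V) = (7 + 3 + 5 + 6 + 7 + 8) / 6 = 36/6 = 6

Step 2 — sample covariance S[i,j] = (1/(n-1)) · Σ_k (x_{k,i} - mean_i) · (x_{k,j} - mean_j), with n-1 = 5.
  S[U,U] = ((1.5)·(1.5) + (-0.5)·(-0.5) + (0.5)·(0.5) + (-1.5)·(-1.5) + (-0.5)·(-0.5) + (0.5)·(0.5)) / 5 = 5.5/5 = 1.1
  S[U,V] = ((1.5)·(1) + (-0.5)·(-3) + (0.5)·(-1) + (-1.5)·(0) + (-0.5)·(1) + (0.5)·(2)) / 5 = 3/5 = 0.6
  S[V,V] = ((1)·(1) + (-3)·(-3) + (-1)·(-1) + (0)·(0) + (1)·(1) + (2)·(2)) / 5 = 16/5 = 3.2

S is symmetric (S[j,i] = S[i,j]). Assembling:

S = [[1.1, 0.6],
 [0.6, 3.2]]


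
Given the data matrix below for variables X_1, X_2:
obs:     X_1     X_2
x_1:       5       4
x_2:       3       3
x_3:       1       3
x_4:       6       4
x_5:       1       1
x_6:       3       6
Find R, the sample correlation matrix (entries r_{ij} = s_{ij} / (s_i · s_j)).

Step 1 — column means:
  mean(X_1) = (5 + 3 + 1 + 6 + 1 + 3) / 6 = 19/6 = 3.1667
  mean(X_2) = (4 + 3 + 3 + 4 + 1 + 6) / 6 = 21/6 = 3.5

Step 2 — sample variances and covariances s[i,j] = (1/(n-1)) · Σ_k (x_{k,i} - mean_i) · (x_{k,j} - mean_j), with n-1 = 5:
  s[X_1,X_1] = ((1.8333)·(1.8333) + (-0.1667)·(-0.1667) + (-2.1667)·(-2.1667) + (2.8333)·(2.8333) + (-2.1667)·(-2.1667) + (-0.1667)·(-0.1667)) / 5 = 20.8333/5 = 4.1667
  s[X_1,X_2] = ((1.8333)·(0.5) + (-0.1667)·(-0.5) + (-2.1667)·(-0.5) + (2.8333)·(0.5) + (-2.1667)·(-2.5) + (-0.1667)·(2.5)) / 5 = 8.5/5 = 1.7
  s[X_2,X_2] = ((0.5)·(0.5) + (-0.5)·(-0.5) + (-0.5)·(-0.5) + (0.5)·(0.5) + (-2.5)·(-2.5) + (2.5)·(2.5)) / 5 = 13.5/5 = 2.7
  Sample standard deviations s_i = √(s[i,i]):
  s(X_1) = √(4.1667) = 2.0412
  s(X_2) = √(2.7) = 1.6432

Step 3 — r_{ij} = s_{ij} / (s_i · s_j):
  r[X_1,X_1] = 1 (diagonal).
  r[X_1,X_2] = 1.7 / (2.0412 · 1.6432) = 1.7 / 3.3541 = 0.5068
  r[X_2,X_2] = 1 (diagonal).

R is symmetric with unit diagonal. Assembling:

R = [[1, 0.5068],
 [0.5068, 1]]


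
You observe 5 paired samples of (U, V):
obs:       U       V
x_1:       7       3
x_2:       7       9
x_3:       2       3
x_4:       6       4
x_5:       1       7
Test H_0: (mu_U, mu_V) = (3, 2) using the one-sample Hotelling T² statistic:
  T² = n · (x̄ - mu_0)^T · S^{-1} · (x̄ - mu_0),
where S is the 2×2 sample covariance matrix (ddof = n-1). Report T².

Step 1 — sample mean vector:
  mean(U) = (7 + 7 + 2 + 6 + 1) / 5 = 23/5 = 4.6
  mean(V) = (3 + 9 + 3 + 4 + 7) / 5 = 26/5 = 5.2
  x̄ = (4.6, 5.2),  deviation x̄ - mu_0 = (4.6, 5.2) - (3, 2) = (1.6, 3.2).

Step 2 — sample covariance matrix, S[i,j] = (1/(n-1)) · Σ_k (x_{k,i} - mean_i) · (x_{k,j} - mean_j), divisor n-1 = 4:
  S[U,U] = ((2.4)·(2.4) + (2.4)·(2.4) + (-2.6)·(-2.6) + (1.4)·(1.4) + (-3.6)·(-3.6)) / 4 = 33.2/4 = 8.3
  S[U,V] = ((2.4)·(-2.2) + (2.4)·(3.8) + (-2.6)·(-2.2) + (1.4)·(-1.2) + (-3.6)·(1.8)) / 4 = 1.4/4 = 0.35
  S[V,V] = ((-2.2)·(-2.2) + (3.8)·(3.8) + (-2.2)·(-2.2) + (-1.2)·(-1.2) + (1.8)·(1.8)) / 4 = 28.8/4 = 7.2
  S = [[8.3, 0.35],
 [0.35, 7.2]].

Step 3 — invert S. det(S) = 8.3·7.2 - (0.35)² = 59.6375.
  S^{-1} = (1/det) · [[d, -b], [-b, a]] = [[0.1207, -0.0059],
 [-0.0059, 0.1392]].

Step 4 — quadratic form (x̄ - mu_0)^T · S^{-1} · (x̄ - mu_0):
  S^{-1} · (x̄ - mu_0) = (0.1744, 0.436),
  (x̄ - mu_0)^T · [...] = (1.6)·(0.1744) + (3.2)·(0.436) = 1.6741.

Step 5 — scale by n: T² = 5 · 1.6741 = 8.3706.

T² ≈ 8.3706


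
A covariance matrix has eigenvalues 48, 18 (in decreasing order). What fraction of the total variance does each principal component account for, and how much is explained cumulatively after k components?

Step 1 — total variance = trace(Sigma) = Σ λ_i = 48 + 18 = 66.

Step 2 — fraction explained by component i = λ_i / Σ λ:
  PC1: 48/66 = 0.7273
  PC2: 18/66 = 0.2727

Step 3 — cumulative fraction after k components = (λ_1 + ... + λ_k) / Σ λ:
  k = 1: 48/66 = 0.7273
  k = 2: (48 + 18)/66 = 66/66 = 1

Summary (fraction, with percent):

explained: PC1 0.7273 (72.73%), PC2 0.2727 (27.27%);  cumulative: 0.7273, 1


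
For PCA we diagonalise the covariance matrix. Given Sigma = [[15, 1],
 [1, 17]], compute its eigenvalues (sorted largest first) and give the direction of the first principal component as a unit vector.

Step 1 — characteristic polynomial of 2×2 Sigma:
  det(Sigma - λI) = λ² - trace · λ + det = 0.
  trace = 15 + 17 = 32, det = 15·17 - (1)² = 254.
Step 2 — discriminant:
  Δ = trace² - 4·det = 1024 - 1016 = 8.
Step 3 — eigenvalues:
  λ = (trace ± √Δ)/2 = (32 ± 2.8284)/2,
  λ_1 = 17.4142,  λ_2 = 14.5858.

Step 4 — unit eigenvector for λ_1: solve (Sigma - λ_1 I)v = 0. First row:
  (15 - 17.4142)·v_x + (1)·v_y = 0, i.e. (-2.4142)·v_x + (1)·v_y = 0,
  so v ∝ (b, λ_1 - a) = (1, 2.4142) = u.
  ||u|| = √((1)² + (2.4142)²) = √(6.8284) ≈ 2.6131,
  v_1 = u/||u|| ≈ (0.3827, 0.9239) (||v_1|| = 1).

λ_1 = 17.4142,  λ_2 = 14.5858;  v_1 ≈ (0.3827, 0.9239)


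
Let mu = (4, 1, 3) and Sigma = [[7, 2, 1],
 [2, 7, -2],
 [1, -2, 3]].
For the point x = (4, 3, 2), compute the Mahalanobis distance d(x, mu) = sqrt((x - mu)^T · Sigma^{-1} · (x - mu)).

Step 1 — centre the observation: (x - mu) = (0, 2, -1).

Step 2 — invert Sigma (cofactor / det for 3×3, or solve directly):
  Sigma^{-1} = [[0.1848, -0.087, -0.1196],
 [-0.087, 0.2174, 0.1739],
 [-0.1196, 0.1739, 0.4891]].

Step 3 — form the quadratic (x - mu)^T · Sigma^{-1} · (x - mu):
  Sigma^{-1} · (x - mu) = (-0.0543, 0.2609, -0.1413).
  (x - mu)^T · [Sigma^{-1} · (x - mu)] = (0)·(-0.0543) + (2)·(0.2609) + (-1)·(-0.1413) = 0.663.

Step 4 — take square root: d = √(0.663) ≈ 0.8143.

d(x, mu) = √(0.663) ≈ 0.8143


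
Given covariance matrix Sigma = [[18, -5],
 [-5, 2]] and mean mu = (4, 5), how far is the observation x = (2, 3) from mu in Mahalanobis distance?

Step 1 — centre the observation: (x - mu) = (-2, -2).

Step 2 — invert Sigma. det(Sigma) = 18·2 - (-5)² = 11.
  Sigma^{-1} = (1/det) · [[d, -b], [-b, a]] = [[0.1818, 0.4545],
 [0.4545, 1.6364]].

Step 3 — form the quadratic (x - mu)^T · Sigma^{-1} · (x - mu):
  Sigma^{-1} · (x - mu) = (-1.2727, -4.1818).
  (x - mu)^T · [Sigma^{-1} · (x - mu)] = (-2)·(-1.2727) + (-2)·(-4.1818) = 10.9091.

Step 4 — take square root: d = √(10.9091) ≈ 3.3029.

d(x, mu) = √(10.9091) ≈ 3.3029


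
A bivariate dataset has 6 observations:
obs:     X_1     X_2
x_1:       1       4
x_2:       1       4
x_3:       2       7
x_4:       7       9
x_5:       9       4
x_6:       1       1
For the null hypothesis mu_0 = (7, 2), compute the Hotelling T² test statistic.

Step 1 — sample mean vector:
  mean(X_1) = (1 + 1 + 2 + 7 + 9 + 1) / 6 = 21/6 = 3.5
  mean(X_2) = (4 + 4 + 7 + 9 + 4 + 1) / 6 = 29/6 = 4.8333
  x̄ = (3.5, 4.8333),  deviation x̄ - mu_0 = (3.5, 4.8333) - (7, 2) = (-3.5, 2.8333).

Step 2 — sample covariance matrix, S[i,j] = (1/(n-1)) · Σ_k (x_{k,i} - mean_i) · (x_{k,j} - mean_j), divisor n-1 = 5:
  S[X_1,X_1] = ((-2.5)·(-2.5) + (-2.5)·(-2.5) + (-1.5)·(-1.5) + (3.5)·(3.5) + (5.5)·(5.5) + (-2.5)·(-2.5)) / 5 = 63.5/5 = 12.7
  S[X_1,X_2] = ((-2.5)·(-0.8333) + (-2.5)·(-0.8333) + (-1.5)·(2.1667) + (3.5)·(4.1667) + (5.5)·(-0.8333) + (-2.5)·(-3.8333)) / 5 = 20.5/5 = 4.1
  S[X_2,X_2] = ((-0.8333)·(-0.8333) + (-0.8333)·(-0.8333) + (2.1667)·(2.1667) + (4.1667)·(4.1667) + (-0.8333)·(-0.8333) + (-3.8333)·(-3.8333)) / 5 = 38.8333/5 = 7.7667
  S = [[12.7, 4.1],
 [4.1, 7.7667]].

Step 3 — invert S. det(S) = 12.7·7.7667 - (4.1)² = 81.8267.
  S^{-1} = (1/det) · [[d, -b], [-b, a]] = [[0.0949, -0.0501],
 [-0.0501, 0.1552]].

Step 4 — quadratic form (x̄ - mu_0)^T · S^{-1} · (x̄ - mu_0):
  S^{-1} · (x̄ - mu_0) = (-0.4742, 0.6151),
  (x̄ - mu_0)^T · [...] = (-3.5)·(-0.4742) + (2.8333)·(0.6151) = 3.4024.

Step 5 — scale by n: T² = 6 · 3.4024 = 20.4147.

T² ≈ 20.4147


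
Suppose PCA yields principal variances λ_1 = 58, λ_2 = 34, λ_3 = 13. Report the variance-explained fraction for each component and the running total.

Step 1 — total variance = trace(Sigma) = Σ λ_i = 58 + 34 + 13 = 105.

Step 2 — fraction explained by component i = λ_i / Σ λ:
  PC1: 58/105 = 0.5524
  PC2: 34/105 = 0.3238
  PC3: 13/105 = 0.1238

Step 3 — cumulative fraction after k components = (λ_1 + ... + λ_k) / Σ λ:
  k = 1: 58/105 = 0.5524
  k = 2: (58 + 34)/105 = 92/105 = 0.8762
  k = 3: (58 + 34 + 13)/105 = 105/105 = 1

Summary (fraction, with percent):

explained: PC1 0.5524 (55.24%), PC2 0.3238 (32.38%), PC3 0.1238 (12.38%);  cumulative: 0.5524, 0.8762, 1


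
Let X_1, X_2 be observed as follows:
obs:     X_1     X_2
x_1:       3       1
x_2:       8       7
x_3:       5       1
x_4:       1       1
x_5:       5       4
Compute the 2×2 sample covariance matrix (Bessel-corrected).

Step 1 — column means:
  mean(X_1) = (3 + 8 + 5 + 1 + 5) / 5 = 22/5 = 4.4
  mean(X_2) = (1 + 7 + 1 + 1 + 4) / 5 = 14/5 = 2.8

Step 2 — sample covariance S[i,j] = (1/(n-1)) · Σ_k (x_{k,i} - mean_i) · (x_{k,j} - mean_j), with n-1 = 4.
  S[X_1,X_1] = ((-1.4)·(-1.4) + (3.6)·(3.6) + (0.6)·(0.6) + (-3.4)·(-3.4) + (0.6)·(0.6)) / 4 = 27.2/4 = 6.8
  S[X_1,X_2] = ((-1.4)·(-1.8) + (3.6)·(4.2) + (0.6)·(-1.8) + (-3.4)·(-1.8) + (0.6)·(1.2)) / 4 = 23.4/4 = 5.85
  S[X_2,X_2] = ((-1.8)·(-1.8) + (4.2)·(4.2) + (-1.8)·(-1.8) + (-1.8)·(-1.8) + (1.2)·(1.2)) / 4 = 28.8/4 = 7.2

S is symmetric (S[j,i] = S[i,j]). Assembling:

S = [[6.8, 5.85],
 [5.85, 7.2]]


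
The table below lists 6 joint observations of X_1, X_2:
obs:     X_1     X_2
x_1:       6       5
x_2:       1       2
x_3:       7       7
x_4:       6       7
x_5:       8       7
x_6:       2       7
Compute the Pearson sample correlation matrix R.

Step 1 — column means:
  mean(X_1) = (6 + 1 + 7 + 6 + 8 + 2) / 6 = 30/6 = 5
  mean(X_2) = (5 + 2 + 7 + 7 + 7 + 7) / 6 = 35/6 = 5.8333

Step 2 — sample variances and covariances s[i,j] = (1/(n-1)) · Σ_k (x_{k,i} - mean_i) · (x_{k,j} - mean_j), with n-1 = 5:
  s[X_1,X_1] = ((1)·(1) + (-4)·(-4) + (2)·(2) + (1)·(1) + (3)·(3) + (-3)·(-3)) / 5 = 40/5 = 8
  s[X_1,X_2] = ((1)·(-0.8333) + (-4)·(-3.8333) + (2)·(1.1667) + (1)·(1.1667) + (3)·(1.1667) + (-3)·(1.1667)) / 5 = 18/5 = 3.6
  s[X_2,X_2] = ((-0.8333)·(-0.8333) + (-3.8333)·(-3.8333) + (1.1667)·(1.1667) + (1.1667)·(1.1667) + (1.1667)·(1.1667) + (1.1667)·(1.1667)) / 5 = 20.8333/5 = 4.1667
  Sample standard deviations s_i = √(s[i,i]):
  s(X_1) = √(8) = 2.8284
  s(X_2) = √(4.1667) = 2.0412

Step 3 — r_{ij} = s_{ij} / (s_i · s_j):
  r[X_1,X_1] = 1 (diagonal).
  r[X_1,X_2] = 3.6 / (2.8284 · 2.0412) = 3.6 / 5.7735 = 0.6235
  r[X_2,X_2] = 1 (diagonal).

R is symmetric with unit diagonal. Assembling:

R = [[1, 0.6235],
 [0.6235, 1]]


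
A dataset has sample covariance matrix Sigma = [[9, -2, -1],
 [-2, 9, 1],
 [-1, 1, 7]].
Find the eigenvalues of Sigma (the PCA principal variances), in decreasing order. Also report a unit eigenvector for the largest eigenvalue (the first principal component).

Step 1 — characteristic polynomial p(λ) = det(λI - Sigma) = λ³ - tr·λ² + c_1·λ - det, where tr = trace, c_1 = sum of the principal 2×2 minors, det = det(Sigma):
  tr = 9 + 9 + 7 = 25,
  c_1 = (9·9 - (-2)²) + (9·7 - (-1)²) + (9·7 - (1)²) = 77 + 62 + 62 = 201,
  det = 9·(9·7 - (1)²) - (-2)·((-2)·7 - (1)·(-1)) + (-1)·((-2)·(1) - 9·(-1)) = 9·(62) - (-2)·(-13) + (-1)·(7) = 525.
  So p(λ) = λ³ - 25λ² + 201λ - 525.
Step 2 — look for an integer root (rational root theorem: any rational root is an integer divisor of 525). Testing λ = 7:
  p(7) = 343 - 1225 + 1407 - 525 = 0  ✓
  Dividing out (λ - 7): p(λ) = (λ - 7)(λ² - 18λ + 75).
Step 3 — remaining eigenvalues from the quadratic λ² - 18λ + 75 = 0:
  Δ = 18² - 4·75 = 324 - 300 = 24,  λ = (18 ± √24)/2 = (18 ± 4.899)/2 ≈ 11.4495 or 6.5505.
  Sorted: λ_1 = 11.4495,  λ_2 = 7,  λ_3 = 6.5505  (check: sum = 25 = tr ✓).

Step 4 — unit eigenvector for λ_1 ≈ 11.4495: v spans the null space of (Sigma - λ_1 I), whose rows are
  r_1 = (-2.4495, -2, -1),  r_2 = (-2, -2.4495, 1),  r_3 = (-1, 1, -4.4495).
  v is orthogonal to every row, so take v ∝ r_1 × r_2 = ((-2)·(1) - (-1)·(-2.4495), (-1)·(-2) - (-2.4495)·(1), (-2.4495)·(-2.4495) - (-2)·(-2)) ≈ (-4.4495, 4.4495, 2).
  Rescale (multiply by -1 so the first nonzero entry is positive): u = (4.4495, -4.4495, -2).
  ||u|| = √((4.4495)² + (-4.4495)² + (-2)²) = √(43.5959) ≈ 6.6027,  v_1 = u/||u|| ≈ (0.6739, -0.6739, -0.3029) (||v_1|| = 1).

λ_1 = 11.4495,  λ_2 = 7,  λ_3 = 6.5505;  v_1 ≈ (0.6739, -0.6739, -0.3029)


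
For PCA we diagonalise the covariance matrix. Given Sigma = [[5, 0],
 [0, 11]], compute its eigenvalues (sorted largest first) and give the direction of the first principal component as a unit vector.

Step 1 — characteristic polynomial of 2×2 Sigma:
  det(Sigma - λI) = λ² - trace · λ + det = 0.
  trace = 5 + 11 = 16, det = 5·11 - (0)² = 55.
Step 2 — discriminant:
  Δ = trace² - 4·det = 256 - 220 = 36.
Step 3 — eigenvalues:
  λ = (trace ± √Δ)/2 = (16 ± 6)/2,
  λ_1 = 11,  λ_2 = 5.

Step 4 — unit eigenvector for λ_1: Sigma is diagonal, so its eigenvectors are the coordinate axes. λ_1 = 11 is the diagonal entry on the second coordinate axis, hence
  v_1 = (0, 1) (||v_1|| = 1).

λ_1 = 11,  λ_2 = 5;  v_1 ≈ (0, 1)


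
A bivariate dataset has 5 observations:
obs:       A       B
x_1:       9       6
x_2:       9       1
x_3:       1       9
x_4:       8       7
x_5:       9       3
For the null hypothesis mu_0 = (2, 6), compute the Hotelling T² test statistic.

Step 1 — sample mean vector:
  mean(A) = (9 + 9 + 1 + 8 + 9) / 5 = 36/5 = 7.2
  mean(B) = (6 + 1 + 9 + 7 + 3) / 5 = 26/5 = 5.2
  x̄ = (7.2, 5.2),  deviation x̄ - mu_0 = (7.2, 5.2) - (2, 6) = (5.2, -0.8).

Step 2 — sample covariance matrix, S[i,j] = (1/(n-1)) · Σ_k (x_{k,i} - mean_i) · (x_{k,j} - mean_j), divisor n-1 = 4:
  S[A,A] = ((1.8)·(1.8) + (1.8)·(1.8) + (-6.2)·(-6.2) + (0.8)·(0.8) + (1.8)·(1.8)) / 4 = 48.8/4 = 12.2
  S[A,B] = ((1.8)·(0.8) + (1.8)·(-4.2) + (-6.2)·(3.8) + (0.8)·(1.8) + (1.8)·(-2.2)) / 4 = -32.2/4 = -8.05
  S[B,B] = ((0.8)·(0.8) + (-4.2)·(-4.2) + (3.8)·(3.8) + (1.8)·(1.8) + (-2.2)·(-2.2)) / 4 = 40.8/4 = 10.2
  S = [[12.2, -8.05],
 [-8.05, 10.2]].

Step 3 — invert S. det(S) = 12.2·10.2 - (-8.05)² = 59.6375.
  S^{-1} = (1/det) · [[d, -b], [-b, a]] = [[0.171, 0.135],
 [0.135, 0.2046]].

Step 4 — quadratic form (x̄ - mu_0)^T · S^{-1} · (x̄ - mu_0):
  S^{-1} · (x̄ - mu_0) = (0.7814, 0.5383),
  (x̄ - mu_0)^T · [...] = (5.2)·(0.7814) + (-0.8)·(0.5383) = 3.6326.

Step 5 — scale by n: T² = 5 · 3.6326 = 18.1631.

T² ≈ 18.1631


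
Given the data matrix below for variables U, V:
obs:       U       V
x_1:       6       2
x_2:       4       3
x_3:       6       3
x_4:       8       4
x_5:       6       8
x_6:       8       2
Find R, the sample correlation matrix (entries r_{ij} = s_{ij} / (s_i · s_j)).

Step 1 — column means:
  mean(U) = (6 + 4 + 6 + 8 + 6 + 8) / 6 = 38/6 = 6.3333
  mean(V) = (2 + 3 + 3 + 4 + 8 + 2) / 6 = 22/6 = 3.6667

Step 2 — sample variances and covariances s[i,j] = (1/(n-1)) · Σ_k (x_{k,i} - mean_i) · (x_{k,j} - mean_j), with n-1 = 5:
  s[U,U] = ((-0.3333)·(-0.3333) + (-2.3333)·(-2.3333) + (-0.3333)·(-0.3333) + (1.6667)·(1.6667) + (-0.3333)·(-0.3333) + (1.6667)·(1.6667)) / 5 = 11.3333/5 = 2.2667
  s[U,V] = ((-0.3333)·(-1.6667) + (-2.3333)·(-0.6667) + (-0.3333)·(-0.6667) + (1.6667)·(0.3333) + (-0.3333)·(4.3333) + (1.6667)·(-1.6667)) / 5 = -1.3333/5 = -0.2667
  s[V,V] = ((-1.6667)·(-1.6667) + (-0.6667)·(-0.6667) + (-0.6667)·(-0.6667) + (0.3333)·(0.3333) + (4.3333)·(4.3333) + (-1.6667)·(-1.6667)) / 5 = 25.3333/5 = 5.0667
  Sample standard deviations s_i = √(s[i,i]):
  s(U) = √(2.2667) = 1.5055
  s(V) = √(5.0667) = 2.2509

Step 3 — r_{ij} = s_{ij} / (s_i · s_j):
  r[U,U] = 1 (diagonal).
  r[U,V] = -0.2667 / (1.5055 · 2.2509) = -0.2667 / 3.3889 = -0.0787
  r[V,V] = 1 (diagonal).

R is symmetric with unit diagonal. Assembling:

R = [[1, -0.0787],
 [-0.0787, 1]]


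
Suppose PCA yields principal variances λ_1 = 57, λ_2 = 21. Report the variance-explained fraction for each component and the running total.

Step 1 — total variance = trace(Sigma) = Σ λ_i = 57 + 21 = 78.

Step 2 — fraction explained by component i = λ_i / Σ λ:
  PC1: 57/78 = 0.7308
  PC2: 21/78 = 0.2692

Step 3 — cumulative fraction after k components = (λ_1 + ... + λ_k) / Σ λ:
  k = 1: 57/78 = 0.7308
  k = 2: (57 + 21)/78 = 78/78 = 1

Summary (fraction, with percent):

explained: PC1 0.7308 (73.08%), PC2 0.2692 (26.92%);  cumulative: 0.7308, 1


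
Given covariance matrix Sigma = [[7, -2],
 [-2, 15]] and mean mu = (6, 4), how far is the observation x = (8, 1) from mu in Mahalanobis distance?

Step 1 — centre the observation: (x - mu) = (2, -3).

Step 2 — invert Sigma. det(Sigma) = 7·15 - (-2)² = 101.
  Sigma^{-1} = (1/det) · [[d, -b], [-b, a]] = [[0.1485, 0.0198],
 [0.0198, 0.0693]].

Step 3 — form the quadratic (x - mu)^T · Sigma^{-1} · (x - mu):
  Sigma^{-1} · (x - mu) = (0.2376, -0.1683).
  (x - mu)^T · [Sigma^{-1} · (x - mu)] = (2)·(0.2376) + (-3)·(-0.1683) = 0.9802.

Step 4 — take square root: d = √(0.9802) ≈ 0.99.

d(x, mu) = √(0.9802) ≈ 0.99


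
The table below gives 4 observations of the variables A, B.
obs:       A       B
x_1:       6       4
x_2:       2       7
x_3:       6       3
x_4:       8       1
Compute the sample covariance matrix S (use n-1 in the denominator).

Step 1 — column means:
  mean(A) = (6 + 2 + 6 + 8) / 4 = 22/4 = 5.5
  mean(B) = (4 + 7 + 3 + 1) / 4 = 15/4 = 3.75

Step 2 — sample covariance S[i,j] = (1/(n-1)) · Σ_k (x_{k,i} - mean_i) · (x_{k,j} - mean_j), with n-1 = 3.
  S[A,A] = ((0.5)·(0.5) + (-3.5)·(-3.5) + (0.5)·(0.5) + (2.5)·(2.5)) / 3 = 19/3 = 6.3333
  S[A,B] = ((0.5)·(0.25) + (-3.5)·(3.25) + (0.5)·(-0.75) + (2.5)·(-2.75)) / 3 = -18.5/3 = -6.1667
  S[B,B] = ((0.25)·(0.25) + (3.25)·(3.25) + (-0.75)·(-0.75) + (-2.75)·(-2.75)) / 3 = 18.75/3 = 6.25

S is symmetric (S[j,i] = S[i,j]). Assembling:

S = [[6.3333, -6.1667],
 [-6.1667, 6.25]]


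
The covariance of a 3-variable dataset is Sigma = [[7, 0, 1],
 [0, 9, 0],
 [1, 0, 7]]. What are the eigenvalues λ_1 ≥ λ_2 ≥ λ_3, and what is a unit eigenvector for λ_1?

Step 1 — characteristic polynomial p(λ) = det(λI - Sigma) = λ³ - tr·λ² + c_1·λ - det, where tr = trace, c_1 = sum of the principal 2×2 minors, det = det(Sigma):
  tr = 7 + 9 + 7 = 23,
  c_1 = (7·9 - (0)²) + (7·7 - (1)²) + (9·7 - (0)²) = 63 + 48 + 63 = 174,
  det = 7·(9·7 - (0)²) - (0)·((0)·7 - (0)·(1)) + (1)·((0)·(0) - 9·(1)) = 7·(63) - (0)·(0) + (1)·(-9) = 432.
  So p(λ) = λ³ - 23λ² + 174λ - 432.
Step 2 — look for an integer root (rational root theorem: any rational root is an integer divisor of 432). Testing λ = 6:
  p(6) = 216 - 828 + 1044 - 432 = 0  ✓
  Dividing out (λ - 6): p(λ) = (λ - 6)(λ² - 17λ + 72).
Step 3 — remaining eigenvalues from the quadratic λ² - 17λ + 72 = 0:
  Δ = 17² - 4·72 = 289 - 288 = 1,  λ = (17 ± √1)/2 = (17 ± 1)/2 = 9 or 8.
  Sorted: λ_1 = 9,  λ_2 = 8,  λ_3 = 6  (check: sum = 23 = tr ✓).

Step 4 — unit eigenvector for λ_1 = 9: v spans the null space of (Sigma - λ_1 I), whose rows are
  r_1 = (-2, 0, 1),  r_2 = (0, 0, 0),  r_3 = (1, 0, -2).
  v is orthogonal to every row, so take v ∝ r_1 × r_3 = ((0)·(-2) - (1)·(0), (1)·(1) - (-2)·(-2), (-2)·(0) - (0)·(1)) = (0, -3, 0).
  Rescale (divide by 3; multiply by -1 so the first nonzero entry is positive): u = (0, 1, 0).
  ||u|| = √((0)² + (1)² + (0)²) = √(1) = 1,  v_1 = u/||u|| ≈ (0, 1, 0) (||v_1|| = 1).

λ_1 = 9,  λ_2 = 8,  λ_3 = 6;  v_1 ≈ (0, 1, 0)


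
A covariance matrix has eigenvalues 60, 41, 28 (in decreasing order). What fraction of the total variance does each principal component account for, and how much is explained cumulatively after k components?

Step 1 — total variance = trace(Sigma) = Σ λ_i = 60 + 41 + 28 = 129.

Step 2 — fraction explained by component i = λ_i / Σ λ:
  PC1: 60/129 = 0.4651
  PC2: 41/129 = 0.3178
  PC3: 28/129 = 0.2171

Step 3 — cumulative fraction after k components = (λ_1 + ... + λ_k) / Σ λ:
  k = 1: 60/129 = 0.4651
  k = 2: (60 + 41)/129 = 101/129 = 0.7829
  k = 3: (60 + 41 + 28)/129 = 129/129 = 1

Summary (fraction, with percent):

explained: PC1 0.4651 (46.51%), PC2 0.3178 (31.78%), PC3 0.2171 (21.71%);  cumulative: 0.4651, 0.7829, 1


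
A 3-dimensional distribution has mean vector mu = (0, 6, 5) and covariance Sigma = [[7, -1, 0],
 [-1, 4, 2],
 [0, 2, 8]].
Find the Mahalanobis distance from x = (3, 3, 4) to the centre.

Step 1 — centre the observation: (x - mu) = (3, -3, -1).

Step 2 — invert Sigma (cofactor / det for 3×3, or solve directly):
  Sigma^{-1} = [[0.1489, 0.0426, -0.0106],
 [0.0426, 0.2979, -0.0745],
 [-0.0106, -0.0745, 0.1436]].

Step 3 — form the quadratic (x - mu)^T · Sigma^{-1} · (x - mu):
  Sigma^{-1} · (x - mu) = (0.3298, -0.6915, 0.0479).
  (x - mu)^T · [Sigma^{-1} · (x - mu)] = (3)·(0.3298) + (-3)·(-0.6915) + (-1)·(0.0479) = 3.016.

Step 4 — take square root: d = √(3.016) ≈ 1.7367.

d(x, mu) = √(3.016) ≈ 1.7367


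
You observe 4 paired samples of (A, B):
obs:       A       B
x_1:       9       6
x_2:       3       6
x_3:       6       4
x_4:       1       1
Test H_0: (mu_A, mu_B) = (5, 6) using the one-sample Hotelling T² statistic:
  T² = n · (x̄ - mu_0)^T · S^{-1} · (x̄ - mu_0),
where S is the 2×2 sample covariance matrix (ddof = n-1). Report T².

Step 1 — sample mean vector:
  mean(A) = (9 + 3 + 6 + 1) / 4 = 19/4 = 4.75
  mean(B) = (6 + 6 + 4 + 1) / 4 = 17/4 = 4.25
  x̄ = (4.75, 4.25),  deviation x̄ - mu_0 = (4.75, 4.25) - (5, 6) = (-0.25, -1.75).

Step 2 — sample covariance matrix, S[i,j] = (1/(n-1)) · Σ_k (x_{k,i} - mean_i) · (x_{k,j} - mean_j), divisor n-1 = 3:
  S[A,A] = ((4.25)·(4.25) + (-1.75)·(-1.75) + (1.25)·(1.25) + (-3.75)·(-3.75)) / 3 = 36.75/3 = 12.25
  S[A,B] = ((4.25)·(1.75) + (-1.75)·(1.75) + (1.25)·(-0.25) + (-3.75)·(-3.25)) / 3 = 16.25/3 = 5.4167
  S[B,B] = ((1.75)·(1.75) + (1.75)·(1.75) + (-0.25)·(-0.25) + (-3.25)·(-3.25)) / 3 = 16.75/3 = 5.5833
  S = [[12.25, 5.4167],
 [5.4167, 5.5833]].

Step 3 — invert S. det(S) = 12.25·5.5833 - (5.4167)² = 39.0556.
  S^{-1} = (1/det) · [[d, -b], [-b, a]] = [[0.143, -0.1387],
 [-0.1387, 0.3137]].

Step 4 — quadratic form (x̄ - mu_0)^T · S^{-1} · (x̄ - mu_0):
  S^{-1} · (x̄ - mu_0) = (0.207, -0.5142),
  (x̄ - mu_0)^T · [...] = (-0.25)·(0.207) + (-1.75)·(-0.5142) = 0.8482.

Step 5 — scale by n: T² = 4 · 0.8482 = 3.3926.

T² ≈ 3.3926
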